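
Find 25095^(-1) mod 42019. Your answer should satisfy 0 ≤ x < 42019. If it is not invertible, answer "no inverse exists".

gcd(42019, 25095) by repeated division:
42019 = 1·25095 + 16924
25095 = 1·16924 + 8171
16924 = 2·8171 + 582
8171 = 14·582 + 23
582 = 25·23 + 7
23 = 3·7 + 2
7 = 3·2 + 1
2 = 2·1 + 0
The gcd is 1. Working backward:
1 = 7 − 3·2
1 = −3·23 + 10·7
1 = 10·582 − 253·23
1 = −253·8171 + 3552·582
1 = 3552·16924 − 7357·8171
1 = −7357·25095 + 10909·16924
1 = 10909·42019 − 18266·25095
So 25095·(-18266) ≡ 1 (mod 42019), and -18266 ≡ 23753 (mod 42019).

23753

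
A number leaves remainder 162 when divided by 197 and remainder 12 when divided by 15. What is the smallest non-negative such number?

Write x = 162 + 197·k. Then 197·k ≡ 12 − 162 ≡ 0 (mod 15).
Need 197⁻¹ mod 15. Extended Euclid on (15, 2):
15 = 7·2 + 1
2 = 2·1 + 0
Back-substitute:
1 = 15 − 7·2
197⁻¹ ≡ 8 (mod 15), so k ≡ 8·0 ≡ 0 (mod 15).
x = 162 + 197·0 = 162.

162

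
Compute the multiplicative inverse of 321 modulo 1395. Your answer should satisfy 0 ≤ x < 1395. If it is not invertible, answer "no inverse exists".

Compute gcd(321, 1395):
1395 = 4·321 + 111
321 = 2·111 + 99
111 = 1·99 + 12
99 = 8·12 + 3
12 = 4·3 + 0
The gcd is 3, not 1, hence no inverse exists.

no inverse exists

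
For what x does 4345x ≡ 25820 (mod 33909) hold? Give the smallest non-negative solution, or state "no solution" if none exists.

15185

First find gcd(4345, 33909):
33909 = 7*4345 + 3494
4345 = 1*3494 + 851
3494 = 4*851 + 90
851 = 9*90 + 41
90 = 2*41 + 8
41 = 5*8 + 1
8 = 8*1 + 0
gcd = 1, so a unique solution mod 33909 exists.
Back-substitute for the Bézout coefficients:
1 = 41 − 5·8
1 = −5·90 + 11·41
1 = 11·851 − 104·90
1 = −104·3494 + 427·851
1 = 427·4345 − 531·3494
1 = −531·33909 + 4144·4345
So 4345·(4144) ≡ 1 (mod 33909), giving 4345⁻¹ ≡ 4144.
x ≡ 4345⁻¹·25820 ≡ 4144·25820 ≡ 15185 (mod 33909).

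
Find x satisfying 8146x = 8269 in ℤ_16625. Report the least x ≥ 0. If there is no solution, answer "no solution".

First find gcd(8146, 16625):
16625 = 2×8146 + 333
8146 = 24×333 + 154
333 = 2×154 + 25
154 = 6×25 + 4
25 = 6×4 + 1
4 = 4×1 + 0
gcd = 1, so a unique solution mod 16625 exists.
Back-substitute for the Bézout coefficients:
1 = 25 − 6·4
1 = −6·154 + 37·25
1 = 37·333 − 80·154
1 = −80·8146 + 1957·333
1 = 1957·16625 − 3994·8146
So 8146·(-3994) ≡ 1 (mod 16625), giving 8146⁻¹ ≡ 12631.
x ≡ 8146⁻¹·8269 ≡ 12631·8269 ≡ 7489 (mod 16625).

7489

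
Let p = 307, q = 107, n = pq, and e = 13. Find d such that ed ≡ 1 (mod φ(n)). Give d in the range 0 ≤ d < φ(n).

29941

φ(n) = (p−1)(q−1) = 306·106 = 32436.
Need d with 13·d ≡ 1 (mod 32436). Apply the extended Euclidean algorithm:
32436 = 2495×13 + 1
13 = 13×1 + 0
Back-substitute:
1 = 32436 − 2495·13
So 13·(-2495) ≡ 1 (mod 32436), hence d ≡ -2495 ≡ 29941 (mod 32436).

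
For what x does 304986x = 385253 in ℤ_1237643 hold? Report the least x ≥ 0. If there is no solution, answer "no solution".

81588

First find gcd(304986, 1237643):
1237643 = 4·304986 + 17699
304986 = 17·17699 + 4103
17699 = 4·4103 + 1287
4103 = 3·1287 + 242
1287 = 5·242 + 77
242 = 3·77 + 11
77 = 7·11 + 0
gcd = 11 and 11 | 385253, so solutions exist. Divide through by 11: 27726x ≡ 35023 (mod 112513).
Now find 27726⁻¹ mod 112513:
112513 = 4×27726 + 1609
27726 = 17×1609 + 373
1609 = 4×373 + 117
373 = 3×117 + 22
117 = 5×22 + 7
22 = 3×7 + 1
7 = 7×1 + 0
Back-substitute:
1 = 22 − 3·7
1 = −3·117 + 16·22
1 = 16·373 − 51·117
1 = −51·1609 + 220·373
1 = 220·27726 − 3791·1609
1 = −3791·112513 + 15384·27726
So 27726⁻¹ ≡ 15384 (mod 112513).
Then x ≡ 15384·35023 ≡ 81588 (mod 112513); the smallest non-negative solution is x = 81588.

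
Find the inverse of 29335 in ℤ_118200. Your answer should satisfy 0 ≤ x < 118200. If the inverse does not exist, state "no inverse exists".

Compute gcd(29335, 118200):
118200 = 4*29335 + 860
29335 = 34*860 + 95
860 = 9*95 + 5
95 = 19*5 + 0
The gcd is 5, not 1, hence no inverse exists.

no inverse exists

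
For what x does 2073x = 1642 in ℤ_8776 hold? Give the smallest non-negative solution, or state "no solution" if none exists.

First find gcd(2073, 8776):
8776 = 4*2073 + 484
2073 = 4*484 + 137
484 = 3*137 + 73
137 = 1*73 + 64
73 = 1*64 + 9
64 = 7*9 + 1
9 = 9*1 + 0
gcd = 1, so a unique solution mod 8776 exists.
Back-substitute for the Bézout coefficients:
1 = 64 − 7·9
1 = −7·73 + 8·64
1 = 8·137 − 15·73
1 = −15·484 + 53·137
1 = 53·2073 − 227·484
1 = −227·8776 + 961·2073
So 2073·(961) ≡ 1 (mod 8776), giving 2073⁻¹ ≡ 961.
x ≡ 2073⁻¹·1642 ≡ 961·1642 ≡ 7058 (mod 8776).

7058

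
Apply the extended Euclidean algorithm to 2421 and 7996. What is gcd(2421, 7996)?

1

Repeated division:
7996 = 3*2421 + 733
2421 = 3*733 + 222
733 = 3*222 + 67
222 = 3*67 + 21
67 = 3*21 + 4
21 = 5*4 + 1
4 = 4*1 + 0
gcd(2421, 7996) = 1.
Express as a combination:
1 = 21 − 5·4
1 = −5·67 + 16·21
1 = 16·222 − 53·67
1 = −53·733 + 175·222
1 = 175·2421 − 578·733
1 = −578·7996 + 1909·2421
So 1 = (-578)·7996 + (1909)·2421.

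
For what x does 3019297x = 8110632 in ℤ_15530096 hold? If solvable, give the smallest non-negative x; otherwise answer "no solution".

First find gcd(3019297, 15530096):
15530096 = 5*3019297 + 433611
3019297 = 6*433611 + 417631
433611 = 1*417631 + 15980
417631 = 26*15980 + 2151
15980 = 7*2151 + 923
2151 = 2*923 + 305
923 = 3*305 + 8
305 = 38*8 + 1
8 = 8*1 + 0
gcd = 1, so a unique solution mod 15530096 exists.
Back-substitute for the Bézout coefficients:
1 = 305 − 38·8
1 = −38·923 + 115·305
1 = 115·2151 − 268·923
1 = −268·15980 + 1991·2151
1 = 1991·417631 − 52034·15980
1 = −52034·433611 + 54025·417631
1 = 54025·3019297 − 376184·433611
1 = −376184·15530096 + 1934945·3019297
So 3019297·(1934945) ≡ 1 (mod 15530096), giving 3019297⁻¹ ≡ 1934945.
x ≡ 3019297⁻¹·8110632 ≡ 1934945·8110632 ≡ 14454456 (mod 15530096).

14454456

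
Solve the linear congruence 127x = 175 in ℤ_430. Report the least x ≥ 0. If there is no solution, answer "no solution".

235

First find gcd(127, 430):
430 = 3·127 + 49
127 = 2·49 + 29
49 = 1·29 + 20
29 = 1·20 + 9
20 = 2·9 + 2
9 = 4·2 + 1
2 = 2·1 + 0
gcd = 1, so a unique solution mod 430 exists.
Back-substitute for the Bézout coefficients:
1 = 9 − 4·2
1 = −4·20 + 9·9
1 = 9·29 − 13·20
1 = −13·49 + 22·29
1 = 22·127 − 57·49
1 = −57·430 + 193·127
So 127·(193) ≡ 1 (mod 430), giving 127⁻¹ ≡ 193.
x ≡ 127⁻¹·175 ≡ 193·175 ≡ 235 (mod 430).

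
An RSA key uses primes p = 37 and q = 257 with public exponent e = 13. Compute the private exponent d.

709

φ(n) = (p−1)(q−1) = 36·256 = 9216.
Need d with 13·d ≡ 1 (mod 9216). Apply the extended Euclidean algorithm:
9216 = 708·13 + 12
13 = 1·12 + 1
12 = 12·1 + 0
Back-substitute:
1 = 13 − 12
1 = −9216 + 709·13
So 13·709 ≡ 1 (mod 9216), hence d = 709.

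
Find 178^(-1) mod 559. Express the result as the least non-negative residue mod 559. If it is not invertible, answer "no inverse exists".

380

Apply the Euclidean algorithm to 559 and 178:
559 = 3×178 + 25
178 = 7×25 + 3
25 = 8×3 + 1
3 = 3×1 + 0
Since gcd(178, 559) = 1, back-substitute to write 1 as a combination:
1 = 25 − 8·3
1 = −8·178 + 57·25
1 = 57·559 − 179·178
Hence 178⁻¹ ≡ -179 ≡ 380 (mod 559).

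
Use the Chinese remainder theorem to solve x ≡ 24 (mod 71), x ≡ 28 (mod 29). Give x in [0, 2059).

521

Write x = 24 + 71·k. Then 71·k ≡ 28 − 24 ≡ 4 (mod 29).
Need 71⁻¹ mod 29. Extended Euclid on (29, 13):
29 = 2*13 + 3
13 = 4*3 + 1
3 = 3*1 + 0
Back-substitute:
1 = 13 − 4·3
1 = −4·29 + 9·13
71⁻¹ ≡ 9 (mod 29), so k ≡ 9·4 ≡ 7 (mod 29).
x = 24 + 71·7 = 521.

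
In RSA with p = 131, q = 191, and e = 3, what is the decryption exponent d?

φ(n) = (p−1)(q−1) = 130·190 = 24700.
Need d with 3·d ≡ 1 (mod 24700). Apply the extended Euclidean algorithm:
24700 = 8233*3 + 1
3 = 3*1 + 0
Back-substitute:
1 = 24700 − 8233·3
So 3·(-8233) ≡ 1 (mod 24700), hence d ≡ -8233 ≡ 16467 (mod 24700).

16467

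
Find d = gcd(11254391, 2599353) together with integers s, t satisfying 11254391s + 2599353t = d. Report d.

1

Apply Euclid's algorithm to 11254391 and 2599353:
11254391 = 4*2599353 + 856979
2599353 = 3*856979 + 28416
856979 = 30*28416 + 4499
28416 = 6*4499 + 1422
4499 = 3*1422 + 233
1422 = 6*233 + 24
233 = 9*24 + 17
24 = 1*17 + 7
17 = 2*7 + 3
7 = 2*3 + 1
3 = 3*1 + 0
gcd(11254391, 2599353) = 1.
Back-substituting:
1 = 7 − 2·3
1 = −2·17 + 5·7
1 = 5·24 − 7·17
1 = −7·233 + 68·24
1 = 68·1422 − 415·233
1 = −415·4499 + 1313·1422
1 = 1313·28416 − 8293·4499
1 = −8293·856979 + 250103·28416
1 = 250103·2599353 − 758602·856979
1 = −758602·11254391 + 3284511·2599353
So 1 = (-758602)·11254391 + (3284511)·2599353.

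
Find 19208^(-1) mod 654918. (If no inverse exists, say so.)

no inverse exists

Euclidean algorithm on 654918, 19208:
654918 = 34*19208 + 1846
19208 = 10*1846 + 748
1846 = 2*748 + 350
748 = 2*350 + 48
350 = 7*48 + 14
48 = 3*14 + 6
14 = 2*6 + 2
6 = 3*2 + 0
The gcd is 2, not 1, hence no inverse exists.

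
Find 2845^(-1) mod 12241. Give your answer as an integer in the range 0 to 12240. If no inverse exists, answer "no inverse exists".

Extended Euclidean algorithm:
12241 = 4*2845 + 861
2845 = 3*861 + 262
861 = 3*262 + 75
262 = 3*75 + 37
75 = 2*37 + 1
37 = 37*1 + 0
gcd = 1, so the inverse exists. Back-substitute:
1 = 75 − 2·37
1 = −2·262 + 7·75
1 = 7·861 − 23·262
1 = −23·2845 + 76·861
1 = 76·12241 − 327·2845
Hence 2845⁻¹ ≡ -327 ≡ 11914 (mod 12241).

11914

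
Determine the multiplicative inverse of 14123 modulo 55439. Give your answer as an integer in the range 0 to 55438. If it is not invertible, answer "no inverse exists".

Run Euclid on (55439, 14123):
55439 = 3·14123 + 13070
14123 = 1·13070 + 1053
13070 = 12·1053 + 434
1053 = 2·434 + 185
434 = 2·185 + 64
185 = 2·64 + 57
64 = 1·57 + 7
57 = 8·7 + 1
7 = 7·1 + 0
The gcd is 1. Working backward:
1 = 57 − 8·7
1 = −8·64 + 9·57
1 = 9·185 − 26·64
1 = −26·434 + 61·185
1 = 61·1053 − 148·434
1 = −148·13070 + 1837·1053
1 = 1837·14123 − 1985·13070
1 = −1985·55439 + 7792·14123
So 14123·7792 ≡ 1 (mod 55439).

7792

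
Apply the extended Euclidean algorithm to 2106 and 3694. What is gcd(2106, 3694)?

2

Euclidean algorithm:
3694 = 1×2106 + 1588
2106 = 1×1588 + 518
1588 = 3×518 + 34
518 = 15×34 + 8
34 = 4×8 + 2
8 = 4×2 + 0
gcd(2106, 3694) = 2.
Working backward:
2 = 34 − 4·8
2 = −4·518 + 61·34
2 = 61·1588 − 187·518
2 = −187·2106 + 248·1588
2 = 248·3694 − 435·2106
So 2 = (248)·3694 + (-435)·2106.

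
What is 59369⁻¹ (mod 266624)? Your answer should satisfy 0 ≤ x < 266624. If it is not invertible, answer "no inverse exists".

242521

Apply the Euclidean algorithm to 266624 and 59369:
266624 = 4×59369 + 29148
59369 = 2×29148 + 1073
29148 = 27×1073 + 177
1073 = 6×177 + 11
177 = 16×11 + 1
11 = 11×1 + 0
The gcd is 1. Working backward:
1 = 177 − 16·11
1 = −16·1073 + 97·177
1 = 97·29148 − 2635·1073
1 = −2635·59369 + 5367·29148
1 = 5367·266624 − 24103·59369
So 59369·(-24103) ≡ 1 (mod 266624), and -24103 ≡ 242521 (mod 266624).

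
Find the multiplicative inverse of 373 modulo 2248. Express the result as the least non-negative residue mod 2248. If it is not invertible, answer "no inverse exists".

Apply the Euclidean algorithm to 2248 and 373:
2248 = 6×373 + 10
373 = 37×10 + 3
10 = 3×3 + 1
3 = 3×1 + 0
Since gcd(373, 2248) = 1, back-substitute to write 1 as a combination:
1 = 10 − 3·3
1 = −3·373 + 112·10
1 = 112·2248 − 675·373
Thus 373·(-675) ≡ 1 (mod 2248); reducing, -675 mod 2248 = 1573.

1573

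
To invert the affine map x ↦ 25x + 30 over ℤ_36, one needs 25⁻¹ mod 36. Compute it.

Extended Euclidean algorithm:
36 = 1*25 + 11
25 = 2*11 + 3
11 = 3*3 + 2
3 = 1*2 + 1
2 = 2*1 + 0
gcd = 1, so the inverse exists. Back-substitute:
1 = 3 − 2
1 = −11 + 4·3
1 = 4·25 − 9·11
1 = −9·36 + 13·25
So 25·13 ≡ 1 (mod 36).

13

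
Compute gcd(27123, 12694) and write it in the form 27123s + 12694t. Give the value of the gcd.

Euclidean algorithm:
27123 = 2×12694 + 1735
12694 = 7×1735 + 549
1735 = 3×549 + 88
549 = 6×88 + 21
88 = 4×21 + 4
21 = 5×4 + 1
4 = 4×1 + 0
gcd(27123, 12694) = 1.
Express as a combination:
1 = 21 − 5·4
1 = −5·88 + 21·21
1 = 21·549 − 131·88
1 = −131·1735 + 414·549
1 = 414·12694 − 3029·1735
1 = −3029·27123 + 6472·12694
So 1 = (-3029)·27123 + (6472)·12694.

1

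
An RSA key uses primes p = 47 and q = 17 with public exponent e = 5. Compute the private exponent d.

589

φ(n) = (p−1)(q−1) = 46·16 = 736.
Need d with 5·d ≡ 1 (mod 736). Apply the extended Euclidean algorithm:
736 = 147·5 + 1
5 = 5·1 + 0
Back-substitute:
1 = 736 − 147·5
So 5·(-147) ≡ 1 (mod 736), hence d ≡ -147 ≡ 589 (mod 736).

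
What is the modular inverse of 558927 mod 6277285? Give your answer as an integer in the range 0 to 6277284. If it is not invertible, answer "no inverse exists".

4854188

Apply the Euclidean algorithm to 6277285 and 558927:
6277285 = 11×558927 + 129088
558927 = 4×129088 + 42575
129088 = 3×42575 + 1363
42575 = 31×1363 + 322
1363 = 4×322 + 75
322 = 4×75 + 22
75 = 3×22 + 9
22 = 2×9 + 4
9 = 2×4 + 1
4 = 4×1 + 0
gcd = 1, so the inverse exists. Back-substitute:
1 = 9 − 2·4
1 = −2·22 + 5·9
1 = 5·75 − 17·22
1 = −17·322 + 73·75
1 = 73·1363 − 309·322
1 = −309·42575 + 9652·1363
1 = 9652·129088 − 29265·42575
1 = −29265·558927 + 126712·129088
1 = 126712·6277285 − 1423097·558927
Hence 558927⁻¹ ≡ -1423097 ≡ 4854188 (mod 6277285).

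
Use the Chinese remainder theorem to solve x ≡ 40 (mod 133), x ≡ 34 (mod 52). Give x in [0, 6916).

Write x = 40 + 133·k. Then 133·k ≡ 34 − 40 ≡ 46 (mod 52).
Need 133⁻¹ mod 52. Extended Euclid on (52, 29):
52 = 1·29 + 23
29 = 1·23 + 6
23 = 3·6 + 5
6 = 1·5 + 1
5 = 5·1 + 0
Back-substitute:
1 = 6 − 5
1 = −23 + 4·6
1 = 4·29 − 5·23
1 = −5·52 + 9·29
133⁻¹ ≡ 9 (mod 52), so k ≡ 9·46 ≡ 50 (mod 52).
x = 40 + 133·50 = 6690.

6690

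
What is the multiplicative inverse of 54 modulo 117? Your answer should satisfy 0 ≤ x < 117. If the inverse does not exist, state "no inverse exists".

no inverse exists

Euclidean algorithm on 117, 54:
117 = 2·54 + 9
54 = 6·9 + 0
Since gcd = 9 > 1, 54 is not a unit mod 117.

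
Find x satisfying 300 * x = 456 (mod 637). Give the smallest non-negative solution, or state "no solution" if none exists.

27

First find gcd(300, 637):
637 = 2*300 + 37
300 = 8*37 + 4
37 = 9*4 + 1
4 = 4*1 + 0
gcd = 1, so a unique solution mod 637 exists.
Back-substitute for the Bézout coefficients:
1 = 37 − 9·4
1 = −9·300 + 73·37
1 = 73·637 − 155·300
So 300·(-155) ≡ 1 (mod 637), giving 300⁻¹ ≡ 482.
x ≡ 300⁻¹·456 ≡ 482·456 ≡ 27 (mod 637).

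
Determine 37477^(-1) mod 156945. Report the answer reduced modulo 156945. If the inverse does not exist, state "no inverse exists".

Apply the Euclidean algorithm to 156945 and 37477:
156945 = 4×37477 + 7037
37477 = 5×7037 + 2292
7037 = 3×2292 + 161
2292 = 14×161 + 38
161 = 4×38 + 9
38 = 4×9 + 2
9 = 4×2 + 1
2 = 2×1 + 0
The gcd is 1. Working backward:
1 = 9 − 4·2
1 = −4·38 + 17·9
1 = 17·161 − 72·38
1 = −72·2292 + 1025·161
1 = 1025·7037 − 3147·2292
1 = −3147·37477 + 16760·7037
1 = 16760·156945 − 70187·37477
Thus 37477·(-70187) ≡ 1 (mod 156945); reducing, -70187 mod 156945 = 86758.

86758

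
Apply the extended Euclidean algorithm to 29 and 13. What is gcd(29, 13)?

Apply Euclid's algorithm to 29 and 13:
29 = 2×13 + 3
13 = 4×3 + 1
3 = 3×1 + 0
gcd(29, 13) = 1.
Back-substituting:
1 = 13 − 4·3
1 = −4·29 + 9·13
So 1 = (-4)·29 + (9)·13.

1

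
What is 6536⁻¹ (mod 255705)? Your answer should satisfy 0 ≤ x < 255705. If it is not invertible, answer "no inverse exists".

Run Euclid on (255705, 6536):
255705 = 39×6536 + 801
6536 = 8×801 + 128
801 = 6×128 + 33
128 = 3×33 + 29
33 = 1×29 + 4
29 = 7×4 + 1
4 = 4×1 + 0
gcd = 1, so the inverse exists. Back-substitute:
1 = 29 − 7·4
1 = −7·33 + 8·29
1 = 8·128 − 31·33
1 = −31·801 + 194·128
1 = 194·6536 − 1583·801
1 = −1583·255705 + 61931·6536
So 6536·61931 ≡ 1 (mod 255705).

61931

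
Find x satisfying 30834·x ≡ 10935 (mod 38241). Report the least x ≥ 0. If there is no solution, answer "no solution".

2043

First find gcd(30834, 38241):
38241 = 1*30834 + 7407
30834 = 4*7407 + 1206
7407 = 6*1206 + 171
1206 = 7*171 + 9
171 = 19*9 + 0
gcd = 9 and 9 | 10935, so solutions exist. Divide through by 9: 3426x ≡ 1215 (mod 4249).
Now find 3426⁻¹ mod 4249:
4249 = 1*3426 + 823
3426 = 4*823 + 134
823 = 6*134 + 19
134 = 7*19 + 1
19 = 19*1 + 0
Back-substitute:
1 = 134 − 7·19
1 = −7·823 + 43·134
1 = 43·3426 − 179·823
1 = −179·4249 + 222·3426
So 3426⁻¹ ≡ 222 (mod 4249).
Then x ≡ 222·1215 ≡ 2043 (mod 4249); the smallest non-negative solution is x = 2043.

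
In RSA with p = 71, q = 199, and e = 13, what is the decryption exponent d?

6397

φ(n) = (p−1)(q−1) = 70·198 = 13860.
Need d with 13·d ≡ 1 (mod 13860). Apply the extended Euclidean algorithm:
13860 = 1066*13 + 2
13 = 6*2 + 1
2 = 2*1 + 0
Back-substitute:
1 = 13 − 6·2
1 = −6·13860 + 6397·13
So 13·6397 ≡ 1 (mod 13860), hence d = 6397.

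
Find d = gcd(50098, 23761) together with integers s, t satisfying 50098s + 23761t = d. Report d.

1

Repeated division:
50098 = 2×23761 + 2576
23761 = 9×2576 + 577
2576 = 4×577 + 268
577 = 2×268 + 41
268 = 6×41 + 22
41 = 1×22 + 19
22 = 1×19 + 3
19 = 6×3 + 1
3 = 3×1 + 0
gcd(50098, 23761) = 1.
Working backward:
1 = 19 − 6·3
1 = −6·22 + 7·19
1 = 7·41 − 13·22
1 = −13·268 + 85·41
1 = 85·577 − 183·268
1 = −183·2576 + 817·577
1 = 817·23761 − 7536·2576
1 = −7536·50098 + 15889·23761
So 1 = (-7536)·50098 + (15889)·23761.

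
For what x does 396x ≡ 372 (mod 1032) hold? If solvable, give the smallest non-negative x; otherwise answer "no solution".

First find gcd(396, 1032):
1032 = 2·396 + 240
396 = 1·240 + 156
240 = 1·156 + 84
156 = 1·84 + 72
84 = 1·72 + 12
72 = 6·12 + 0
gcd = 12 and 12 | 372, so solutions exist. Divide through by 12: 33x ≡ 31 (mod 86).
Now find 33⁻¹ mod 86:
86 = 2×33 + 20
33 = 1×20 + 13
20 = 1×13 + 7
13 = 1×7 + 6
7 = 1×6 + 1
6 = 6×1 + 0
Back-substitute:
1 = 7 − 6
1 = −13 + 2·7
1 = 2·20 − 3·13
1 = −3·33 + 5·20
1 = 5·86 − 13·33
So 33·(-13) ≡ 1 (mod 86), i.e. 33⁻¹ ≡ 73.
Then x ≡ 73·31 ≡ 27 (mod 86); the smallest non-negative solution is x = 27.

27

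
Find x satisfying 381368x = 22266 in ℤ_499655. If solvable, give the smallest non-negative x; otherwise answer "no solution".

gcd(381368, 499655):
499655 = 1*381368 + 118287
381368 = 3*118287 + 26507
118287 = 4*26507 + 12259
26507 = 2*12259 + 1989
12259 = 6*1989 + 325
1989 = 6*325 + 39
325 = 8*39 + 13
39 = 3*13 + 0
gcd = 13, but 13 ∤ 22266, so the congruence has no solution.

no solution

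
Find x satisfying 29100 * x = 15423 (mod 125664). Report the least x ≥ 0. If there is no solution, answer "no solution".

gcd(29100, 125664):
125664 = 4*29100 + 9264
29100 = 3*9264 + 1308
9264 = 7*1308 + 108
1308 = 12*108 + 12
108 = 9*12 + 0
gcd = 12, but 12 ∤ 15423, so the congruence has no solution.

no solution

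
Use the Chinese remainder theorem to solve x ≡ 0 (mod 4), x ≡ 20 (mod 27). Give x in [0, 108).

Write x = 0 + 4·k. Then 4·k ≡ 20 − 0 ≡ 20 (mod 27).
Need 4⁻¹ mod 27. Extended Euclid on (27, 4):
27 = 6×4 + 3
4 = 1×3 + 1
3 = 3×1 + 0
Back-substitute:
1 = 4 − 3
1 = −27 + 7·4
4⁻¹ ≡ 7 (mod 27), so k ≡ 7·20 ≡ 5 (mod 27).
x = 0 + 4·5 = 20.

20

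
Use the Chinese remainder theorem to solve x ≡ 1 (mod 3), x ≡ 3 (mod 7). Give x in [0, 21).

10

Write x = 1 + 3·k. Then 3·k ≡ 3 − 1 ≡ 2 (mod 7).
Need 3⁻¹ mod 7. Extended Euclid on (7, 3):
7 = 2×3 + 1
3 = 3×1 + 0
Back-substitute:
1 = 7 − 2·3
3⁻¹ ≡ 5 (mod 7), so k ≡ 5·2 ≡ 3 (mod 7).
x = 1 + 3·3 = 10.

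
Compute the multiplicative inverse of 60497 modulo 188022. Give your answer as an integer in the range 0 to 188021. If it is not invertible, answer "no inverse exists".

130127

Apply the Euclidean algorithm to 188022 and 60497:
188022 = 3×60497 + 6531
60497 = 9×6531 + 1718
6531 = 3×1718 + 1377
1718 = 1×1377 + 341
1377 = 4×341 + 13
341 = 26×13 + 3
13 = 4×3 + 1
3 = 3×1 + 0
Since gcd(60497, 188022) = 1, back-substitute to write 1 as a combination:
1 = 13 − 4·3
1 = −4·341 + 105·13
1 = 105·1377 − 424·341
1 = −424·1718 + 529·1377
1 = 529·6531 − 2011·1718
1 = −2011·60497 + 18628·6531
1 = 18628·188022 − 57895·60497
Hence 60497⁻¹ ≡ -57895 ≡ 130127 (mod 188022).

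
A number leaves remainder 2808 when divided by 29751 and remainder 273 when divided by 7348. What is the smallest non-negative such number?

122190165

Write x = 2808 + 29751·k. Then 29751·k ≡ 273 − 2808 ≡ 4813 (mod 7348).
Need 29751⁻¹ mod 7348. Extended Euclid on (7348, 359):
7348 = 20·359 + 168
359 = 2·168 + 23
168 = 7·23 + 7
23 = 3·7 + 2
7 = 3·2 + 1
2 = 2·1 + 0
Back-substitute:
1 = 7 − 3·2
1 = −3·23 + 10·7
1 = 10·168 − 73·23
1 = −73·359 + 156·168
1 = 156·7348 − 3193·359
29751⁻¹ ≡ 4155 (mod 7348), so k ≡ 4155·4813 ≡ 4107 (mod 7348).
x = 2808 + 29751·4107 = 122190165.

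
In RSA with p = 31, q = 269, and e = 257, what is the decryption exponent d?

φ(n) = (p−1)(q−1) = 30·268 = 8040.
Need d with 257·d ≡ 1 (mod 8040). Apply the extended Euclidean algorithm:
8040 = 31*257 + 73
257 = 3*73 + 38
73 = 1*38 + 35
38 = 1*35 + 3
35 = 11*3 + 2
3 = 1*2 + 1
2 = 2*1 + 0
Back-substitute:
1 = 3 − 2
1 = −35 + 12·3
1 = 12·38 − 13·35
1 = −13·73 + 25·38
1 = 25·257 − 88·73
1 = −88·8040 + 2753·257
So 257·2753 ≡ 1 (mod 8040), hence d = 2753.

2753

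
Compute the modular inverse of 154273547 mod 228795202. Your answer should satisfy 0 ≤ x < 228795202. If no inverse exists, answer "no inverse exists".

gcd(228795202, 154273547) by repeated division:
228795202 = 1·154273547 + 74521655
154273547 = 2·74521655 + 5230237
74521655 = 14·5230237 + 1298337
5230237 = 4·1298337 + 36889
1298337 = 35·36889 + 7222
36889 = 5·7222 + 779
7222 = 9·779 + 211
779 = 3·211 + 146
211 = 1·146 + 65
146 = 2·65 + 16
65 = 4·16 + 1
16 = 16·1 + 0
The gcd is 1. Working backward:
1 = 65 − 4·16
1 = −4·146 + 9·65
1 = 9·211 − 13·146
1 = −13·779 + 48·211
1 = 48·7222 − 445·779
1 = −445·36889 + 2273·7222
1 = 2273·1298337 − 80000·36889
1 = −80000·5230237 + 322273·1298337
1 = 322273·74521655 − 4591822·5230237
1 = −4591822·154273547 + 9505917·74521655
1 = 9505917·228795202 − 14097739·154273547
Thus 154273547·(-14097739) ≡ 1 (mod 228795202); reducing, -14097739 mod 228795202 = 214697463.

214697463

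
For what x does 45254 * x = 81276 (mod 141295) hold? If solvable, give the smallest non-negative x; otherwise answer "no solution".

gcd(45254, 141295):
141295 = 3*45254 + 5533
45254 = 8*5533 + 990
5533 = 5*990 + 583
990 = 1*583 + 407
583 = 1*407 + 176
407 = 2*176 + 55
176 = 3*55 + 11
55 = 5*11 + 0
gcd = 11, but 11 ∤ 81276, so the congruence has no solution.

no solution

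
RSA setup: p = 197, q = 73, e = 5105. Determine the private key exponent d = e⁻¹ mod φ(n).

5009

φ(n) = (p−1)(q−1) = 196·72 = 14112.
Need d with 5105·d ≡ 1 (mod 14112). Apply the extended Euclidean algorithm:
14112 = 2*5105 + 3902
5105 = 1*3902 + 1203
3902 = 3*1203 + 293
1203 = 4*293 + 31
293 = 9*31 + 14
31 = 2*14 + 3
14 = 4*3 + 2
3 = 1*2 + 1
2 = 2*1 + 0
Back-substitute:
1 = 3 − 2
1 = −14 + 5·3
1 = 5·31 − 11·14
1 = −11·293 + 104·31
1 = 104·1203 − 427·293
1 = −427·3902 + 1385·1203
1 = 1385·5105 − 1812·3902
1 = −1812·14112 + 5009·5105
So 5105·5009 ≡ 1 (mod 14112), hence d = 5009.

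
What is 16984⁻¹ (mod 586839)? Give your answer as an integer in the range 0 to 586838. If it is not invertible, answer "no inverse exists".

no inverse exists

Euclidean algorithm on 586839, 16984:
586839 = 34*16984 + 9383
16984 = 1*9383 + 7601
9383 = 1*7601 + 1782
7601 = 4*1782 + 473
1782 = 3*473 + 363
473 = 1*363 + 110
363 = 3*110 + 33
110 = 3*33 + 11
33 = 3*11 + 0
The gcd is 11, not 1, hence no inverse exists.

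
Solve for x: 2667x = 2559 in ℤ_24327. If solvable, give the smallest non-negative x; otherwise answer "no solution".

5410

First find gcd(2667, 24327):
24327 = 9·2667 + 324
2667 = 8·324 + 75
324 = 4·75 + 24
75 = 3·24 + 3
24 = 8·3 + 0
gcd = 3 and 3 | 2559, so solutions exist. Divide through by 3: 889x ≡ 853 (mod 8109).
Now find 889⁻¹ mod 8109:
8109 = 9*889 + 108
889 = 8*108 + 25
108 = 4*25 + 8
25 = 3*8 + 1
8 = 8*1 + 0
Back-substitute:
1 = 25 − 3·8
1 = −3·108 + 13·25
1 = 13·889 − 107·108
1 = −107·8109 + 976·889
So 889⁻¹ ≡ 976 (mod 8109).
Then x ≡ 976·853 ≡ 5410 (mod 8109); the smallest non-negative solution is x = 5410.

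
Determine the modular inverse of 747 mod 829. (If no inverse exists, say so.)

738

Run Euclid on (829, 747):
829 = 1*747 + 82
747 = 9*82 + 9
82 = 9*9 + 1
9 = 9*1 + 0
gcd = 1, so the inverse exists. Back-substitute:
1 = 82 − 9·9
1 = −9·747 + 82·82
1 = 82·829 − 91·747
So 747·(-91) ≡ 1 (mod 829), and -91 ≡ 738 (mod 829).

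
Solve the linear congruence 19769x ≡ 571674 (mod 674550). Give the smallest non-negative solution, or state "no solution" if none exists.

294396

First find gcd(19769, 674550):
674550 = 34*19769 + 2404
19769 = 8*2404 + 537
2404 = 4*537 + 256
537 = 2*256 + 25
256 = 10*25 + 6
25 = 4*6 + 1
6 = 6*1 + 0
gcd = 1, so a unique solution mod 674550 exists.
Back-substitute for the Bézout coefficients:
1 = 25 − 4·6
1 = −4·256 + 41·25
1 = 41·537 − 86·256
1 = −86·2404 + 385·537
1 = 385·19769 − 3166·2404
1 = −3166·674550 + 108029·19769
So 19769·(108029) ≡ 1 (mod 674550), giving 19769⁻¹ ≡ 108029.
x ≡ 19769⁻¹·571674 ≡ 108029·571674 ≡ 294396 (mod 674550).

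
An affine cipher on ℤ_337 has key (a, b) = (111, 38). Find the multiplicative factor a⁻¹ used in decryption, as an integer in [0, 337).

gcd(337, 111) by repeated division:
337 = 3·111 + 4
111 = 27·4 + 3
4 = 1·3 + 1
3 = 3·1 + 0
The gcd is 1. Working backward:
1 = 4 − 3
1 = −111 + 28·4
1 = 28·337 − 85·111
So 111·(-85) ≡ 1 (mod 337), and -85 ≡ 252 (mod 337).

252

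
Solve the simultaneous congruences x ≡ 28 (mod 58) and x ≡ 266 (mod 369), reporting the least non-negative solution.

3218

Write x = 28 + 58·k. Then 58·k ≡ 266 − 28 ≡ 238 (mod 369).
Need 58⁻¹ mod 369. Extended Euclid on (369, 58):
369 = 6*58 + 21
58 = 2*21 + 16
21 = 1*16 + 5
16 = 3*5 + 1
5 = 5*1 + 0
Back-substitute:
1 = 16 − 3·5
1 = −3·21 + 4·16
1 = 4·58 − 11·21
1 = −11·369 + 70·58
58⁻¹ ≡ 70 (mod 369), so k ≡ 70·238 ≡ 55 (mod 369).
x = 28 + 58·55 = 3218.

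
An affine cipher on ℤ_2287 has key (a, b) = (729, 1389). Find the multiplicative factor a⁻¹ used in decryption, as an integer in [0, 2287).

Run Euclid on (2287, 729):
2287 = 3×729 + 100
729 = 7×100 + 29
100 = 3×29 + 13
29 = 2×13 + 3
13 = 4×3 + 1
3 = 3×1 + 0
Since gcd(729, 2287) = 1, back-substitute to write 1 as a combination:
1 = 13 − 4·3
1 = −4·29 + 9·13
1 = 9·100 − 31·29
1 = −31·729 + 226·100
1 = 226·2287 − 709·729
So 729·(-709) ≡ 1 (mod 2287), and -709 ≡ 1578 (mod 2287).

1578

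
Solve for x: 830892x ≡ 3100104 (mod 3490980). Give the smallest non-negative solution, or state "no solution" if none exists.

First find gcd(830892, 3490980):
3490980 = 4·830892 + 167412
830892 = 4·167412 + 161244
167412 = 1·161244 + 6168
161244 = 26·6168 + 876
6168 = 7·876 + 36
876 = 24·36 + 12
36 = 3·12 + 0
gcd = 12 and 12 | 3100104, so solutions exist. Divide through by 12: 69241x ≡ 258342 (mod 290915).
Now find 69241⁻¹ mod 290915:
290915 = 4·69241 + 13951
69241 = 4·13951 + 13437
13951 = 1·13437 + 514
13437 = 26·514 + 73
514 = 7·73 + 3
73 = 24·3 + 1
3 = 3·1 + 0
Back-substitute:
1 = 73 − 24·3
1 = −24·514 + 169·73
1 = 169·13437 − 4418·514
1 = −4418·13951 + 4587·13437
1 = 4587·69241 − 22766·13951
1 = −22766·290915 + 95651·69241
So 69241⁻¹ ≡ 95651 (mod 290915).
Then x ≡ 95651·258342 ≡ 59627 (mod 290915); the smallest non-negative solution is x = 59627.

59627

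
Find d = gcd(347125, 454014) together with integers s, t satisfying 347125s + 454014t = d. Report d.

1

Apply Euclid's algorithm to 454014 and 347125:
454014 = 1·347125 + 106889
347125 = 3·106889 + 26458
106889 = 4·26458 + 1057
26458 = 25·1057 + 33
1057 = 32·33 + 1
33 = 33·1 + 0
gcd(347125, 454014) = 1.
Express as a combination:
1 = 1057 − 32·33
1 = −32·26458 + 801·1057
1 = 801·106889 − 3236·26458
1 = −3236·347125 + 10509·106889
1 = 10509·454014 − 13745·347125
So 1 = (10509)·454014 + (-13745)·347125.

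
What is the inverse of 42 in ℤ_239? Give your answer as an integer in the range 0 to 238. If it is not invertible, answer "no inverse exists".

Run Euclid on (239, 42):
239 = 5×42 + 29
42 = 1×29 + 13
29 = 2×13 + 3
13 = 4×3 + 1
3 = 3×1 + 0
The gcd is 1. Working backward:
1 = 13 − 4·3
1 = −4·29 + 9·13
1 = 9·42 − 13·29
1 = −13·239 + 74·42
So 42·74 ≡ 1 (mod 239).

74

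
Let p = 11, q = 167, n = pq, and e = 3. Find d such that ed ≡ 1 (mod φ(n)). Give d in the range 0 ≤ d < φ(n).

φ(n) = (p−1)(q−1) = 10·166 = 1660.
Need d with 3·d ≡ 1 (mod 1660). Apply the extended Euclidean algorithm:
1660 = 553×3 + 1
3 = 3×1 + 0
Back-substitute:
1 = 1660 − 553·3
So 3·(-553) ≡ 1 (mod 1660), hence d ≡ -553 ≡ 1107 (mod 1660).

1107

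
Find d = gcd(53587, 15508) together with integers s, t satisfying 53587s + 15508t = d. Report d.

1

Apply Euclid's algorithm to 53587 and 15508:
53587 = 3·15508 + 7063
15508 = 2·7063 + 1382
7063 = 5·1382 + 153
1382 = 9·153 + 5
153 = 30·5 + 3
5 = 1·3 + 2
3 = 1·2 + 1
2 = 2·1 + 0
gcd(53587, 15508) = 1.
Working backward:
1 = 3 − 2
1 = −5 + 2·3
1 = 2·153 − 61·5
1 = −61·1382 + 551·153
1 = 551·7063 − 2816·1382
1 = −2816·15508 + 6183·7063
1 = 6183·53587 − 21365·15508
So 1 = (6183)·53587 + (-21365)·15508.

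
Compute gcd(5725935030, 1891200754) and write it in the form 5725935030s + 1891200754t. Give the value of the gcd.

2

Apply Euclid's algorithm to 5725935030 and 1891200754:
5725935030 = 3·1891200754 + 52332768
1891200754 = 36·52332768 + 7221106
52332768 = 7·7221106 + 1785026
7221106 = 4·1785026 + 81002
1785026 = 22·81002 + 2982
81002 = 27·2982 + 488
2982 = 6·488 + 54
488 = 9·54 + 2
54 = 27·2 + 0
gcd(5725935030, 1891200754) = 2.
Back-substituting:
2 = 488 − 9·54
2 = −9·2982 + 55·488
2 = 55·81002 − 1494·2982
2 = −1494·1785026 + 32923·81002
2 = 32923·7221106 − 133186·1785026
2 = −133186·52332768 + 965225·7221106
2 = 965225·1891200754 − 34881286·52332768
2 = −34881286·5725935030 + 105609083·1891200754
So 2 = (-34881286)·5725935030 + (105609083)·1891200754.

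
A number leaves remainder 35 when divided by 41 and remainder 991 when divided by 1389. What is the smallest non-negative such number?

Write x = 35 + 41·k. Then 41·k ≡ 991 − 35 ≡ 956 (mod 1389).
Need 41⁻¹ mod 1389. Extended Euclid on (1389, 41):
1389 = 33*41 + 36
41 = 1*36 + 5
36 = 7*5 + 1
5 = 5*1 + 0
Back-substitute:
1 = 36 − 7·5
1 = −7·41 + 8·36
1 = 8·1389 − 271·41
41⁻¹ ≡ 1118 (mod 1389), so k ≡ 1118·956 ≡ 667 (mod 1389).
x = 35 + 41·667 = 27382.

27382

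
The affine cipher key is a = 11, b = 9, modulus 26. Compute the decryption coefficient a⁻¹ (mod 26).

Extended Euclidean algorithm:
26 = 2*11 + 4
11 = 2*4 + 3
4 = 1*3 + 1
3 = 3*1 + 0
The gcd is 1. Working backward:
1 = 4 − 3
1 = −11 + 3·4
1 = 3·26 − 7·11
Hence 11⁻¹ ≡ -7 ≡ 19 (mod 26).

19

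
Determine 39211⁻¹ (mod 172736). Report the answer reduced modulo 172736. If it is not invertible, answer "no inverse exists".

40771

Apply the Euclidean algorithm to 172736 and 39211:
172736 = 4·39211 + 15892
39211 = 2·15892 + 7427
15892 = 2·7427 + 1038
7427 = 7·1038 + 161
1038 = 6·161 + 72
161 = 2·72 + 17
72 = 4·17 + 4
17 = 4·4 + 1
4 = 4·1 + 0
gcd = 1, so the inverse exists. Back-substitute:
1 = 17 − 4·4
1 = −4·72 + 17·17
1 = 17·161 − 38·72
1 = −38·1038 + 245·161
1 = 245·7427 − 1753·1038
1 = −1753·15892 + 3751·7427
1 = 3751·39211 − 9255·15892
1 = −9255·172736 + 40771·39211
So 39211·40771 ≡ 1 (mod 172736).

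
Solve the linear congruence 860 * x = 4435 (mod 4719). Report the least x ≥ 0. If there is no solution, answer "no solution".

First find gcd(860, 4719):
4719 = 5·860 + 419
860 = 2·419 + 22
419 = 19·22 + 1
22 = 22·1 + 0
gcd = 1, so a unique solution mod 4719 exists.
Back-substitute for the Bézout coefficients:
1 = 419 − 19·22
1 = −19·860 + 39·419
1 = 39·4719 − 214·860
So 860·(-214) ≡ 1 (mod 4719), giving 860⁻¹ ≡ 4505.
x ≡ 860⁻¹·4435 ≡ 4505·4435 ≡ 4148 (mod 4719).

4148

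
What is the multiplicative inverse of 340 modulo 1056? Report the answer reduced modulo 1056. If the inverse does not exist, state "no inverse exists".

Euclidean algorithm on 1056, 340:
1056 = 3×340 + 36
340 = 9×36 + 16
36 = 2×16 + 4
16 = 4×4 + 0
gcd(340, 1056) = 4 ≠ 1, so 340 has no multiplicative inverse modulo 1056.

no inverse exists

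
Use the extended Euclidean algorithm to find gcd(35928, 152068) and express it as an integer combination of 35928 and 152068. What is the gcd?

4

Repeated division:
152068 = 4·35928 + 8356
35928 = 4·8356 + 2504
8356 = 3·2504 + 844
2504 = 2·844 + 816
844 = 1·816 + 28
816 = 29·28 + 4
28 = 7·4 + 0
gcd(35928, 152068) = 4.
Back-substituting:
4 = 816 − 29·28
4 = −29·844 + 30·816
4 = 30·2504 − 89·844
4 = −89·8356 + 297·2504
4 = 297·35928 − 1277·8356
4 = −1277·152068 + 5405·35928
So 4 = (-1277)·152068 + (5405)·35928.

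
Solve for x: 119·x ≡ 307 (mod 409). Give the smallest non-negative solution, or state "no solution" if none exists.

First find gcd(119, 409):
409 = 3*119 + 52
119 = 2*52 + 15
52 = 3*15 + 7
15 = 2*7 + 1
7 = 7*1 + 0
gcd = 1, so a unique solution mod 409 exists.
Back-substitute for the Bézout coefficients:
1 = 15 − 2·7
1 = −2·52 + 7·15
1 = 7·119 − 16·52
1 = −16·409 + 55·119
So 119·(55) ≡ 1 (mod 409), giving 119⁻¹ ≡ 55.
x ≡ 119⁻¹·307 ≡ 55·307 ≡ 116 (mod 409).

116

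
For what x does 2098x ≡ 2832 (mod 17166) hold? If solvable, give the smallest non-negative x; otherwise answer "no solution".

First find gcd(2098, 17166):
17166 = 8*2098 + 382
2098 = 5*382 + 188
382 = 2*188 + 6
188 = 31*6 + 2
6 = 3*2 + 0
gcd = 2 and 2 | 2832, so solutions exist. Divide through by 2: 1049x ≡ 1416 (mod 8583).
Now find 1049⁻¹ mod 8583:
8583 = 8×1049 + 191
1049 = 5×191 + 94
191 = 2×94 + 3
94 = 31×3 + 1
3 = 3×1 + 0
Back-substitute:
1 = 94 − 31·3
1 = −31·191 + 63·94
1 = 63·1049 − 346·191
1 = −346·8583 + 2831·1049
So 1049⁻¹ ≡ 2831 (mod 8583).
Then x ≡ 2831·1416 ≡ 435 (mod 8583); the smallest non-negative solution is x = 435.

435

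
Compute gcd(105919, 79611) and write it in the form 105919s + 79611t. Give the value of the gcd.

1

Repeated division:
105919 = 1*79611 + 26308
79611 = 3*26308 + 687
26308 = 38*687 + 202
687 = 3*202 + 81
202 = 2*81 + 40
81 = 2*40 + 1
40 = 40*1 + 0
gcd(105919, 79611) = 1.
Working backward:
1 = 81 − 2·40
1 = −2·202 + 5·81
1 = 5·687 − 17·202
1 = −17·26308 + 651·687
1 = 651·79611 − 1970·26308
1 = −1970·105919 + 2621·79611
So 1 = (-1970)·105919 + (2621)·79611.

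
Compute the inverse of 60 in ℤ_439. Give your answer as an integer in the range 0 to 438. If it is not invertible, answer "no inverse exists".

300

Run Euclid on (439, 60):
439 = 7×60 + 19
60 = 3×19 + 3
19 = 6×3 + 1
3 = 3×1 + 0
Since gcd(60, 439) = 1, back-substitute to write 1 as a combination:
1 = 19 − 6·3
1 = −6·60 + 19·19
1 = 19·439 − 139·60
Hence 60⁻¹ ≡ -139 ≡ 300 (mod 439).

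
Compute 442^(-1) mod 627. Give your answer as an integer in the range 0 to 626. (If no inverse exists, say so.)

Extended Euclidean algorithm:
627 = 1*442 + 185
442 = 2*185 + 72
185 = 2*72 + 41
72 = 1*41 + 31
41 = 1*31 + 10
31 = 3*10 + 1
10 = 10*1 + 0
Since gcd(442, 627) = 1, back-substitute to write 1 as a combination:
1 = 31 − 3·10
1 = −3·41 + 4·31
1 = 4·72 − 7·41
1 = −7·185 + 18·72
1 = 18·442 − 43·185
1 = −43·627 + 61·442
So 442·61 ≡ 1 (mod 627).

61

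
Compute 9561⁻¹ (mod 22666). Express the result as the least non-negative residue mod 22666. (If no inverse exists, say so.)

Extended Euclidean algorithm:
22666 = 2×9561 + 3544
9561 = 2×3544 + 2473
3544 = 1×2473 + 1071
2473 = 2×1071 + 331
1071 = 3×331 + 78
331 = 4×78 + 19
78 = 4×19 + 2
19 = 9×2 + 1
2 = 2×1 + 0
Since gcd(9561, 22666) = 1, back-substitute to write 1 as a combination:
1 = 19 − 9·2
1 = −9·78 + 37·19
1 = 37·331 − 157·78
1 = −157·1071 + 508·331
1 = 508·2473 − 1173·1071
1 = −1173·3544 + 1681·2473
1 = 1681·9561 − 4535·3544
1 = −4535·22666 + 10751·9561
So 9561·10751 ≡ 1 (mod 22666).

10751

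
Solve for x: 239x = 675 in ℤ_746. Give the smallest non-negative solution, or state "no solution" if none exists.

599

First find gcd(239, 746):
746 = 3·239 + 29
239 = 8·29 + 7
29 = 4·7 + 1
7 = 7·1 + 0
gcd = 1, so a unique solution mod 746 exists.
Back-substitute for the Bézout coefficients:
1 = 29 − 4·7
1 = −4·239 + 33·29
1 = 33·746 − 103·239
So 239·(-103) ≡ 1 (mod 746), giving 239⁻¹ ≡ 643.
x ≡ 239⁻¹·675 ≡ 643·675 ≡ 599 (mod 746).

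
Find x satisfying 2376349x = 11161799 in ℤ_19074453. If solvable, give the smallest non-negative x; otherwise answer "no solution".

9603689

First find gcd(2376349, 19074453):
19074453 = 8·2376349 + 63661
2376349 = 37·63661 + 20892
63661 = 3·20892 + 985
20892 = 21·985 + 207
985 = 4·207 + 157
207 = 1·157 + 50
157 = 3·50 + 7
50 = 7·7 + 1
7 = 7·1 + 0
gcd = 1, so a unique solution mod 19074453 exists.
Back-substitute for the Bézout coefficients:
1 = 50 − 7·7
1 = −7·157 + 22·50
1 = 22·207 − 29·157
1 = −29·985 + 138·207
1 = 138·20892 − 2927·985
1 = −2927·63661 + 8919·20892
1 = 8919·2376349 − 332930·63661
1 = −332930·19074453 + 2672359·2376349
So 2376349·(2672359) ≡ 1 (mod 19074453), giving 2376349⁻¹ ≡ 2672359.
x ≡ 2376349⁻¹·11161799 ≡ 2672359·11161799 ≡ 9603689 (mod 19074453).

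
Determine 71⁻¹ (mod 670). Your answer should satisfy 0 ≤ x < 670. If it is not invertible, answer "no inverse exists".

151

Apply the Euclidean algorithm to 670 and 71:
670 = 9·71 + 31
71 = 2·31 + 9
31 = 3·9 + 4
9 = 2·4 + 1
4 = 4·1 + 0
The gcd is 1. Working backward:
1 = 9 − 2·4
1 = −2·31 + 7·9
1 = 7·71 − 16·31
1 = −16·670 + 151·71
So 71·151 ≡ 1 (mod 670).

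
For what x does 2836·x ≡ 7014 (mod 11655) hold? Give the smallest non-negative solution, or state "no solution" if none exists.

First find gcd(2836, 11655):
11655 = 4*2836 + 311
2836 = 9*311 + 37
311 = 8*37 + 15
37 = 2*15 + 7
15 = 2*7 + 1
7 = 7*1 + 0
gcd = 1, so a unique solution mod 11655 exists.
Back-substitute for the Bézout coefficients:
1 = 15 − 2·7
1 = −2·37 + 5·15
1 = 5·311 − 42·37
1 = −42·2836 + 383·311
1 = 383·11655 − 1574·2836
So 2836·(-1574) ≡ 1 (mod 11655), giving 2836⁻¹ ≡ 10081.
x ≡ 2836⁻¹·7014 ≡ 10081·7014 ≡ 8904 (mod 11655).

8904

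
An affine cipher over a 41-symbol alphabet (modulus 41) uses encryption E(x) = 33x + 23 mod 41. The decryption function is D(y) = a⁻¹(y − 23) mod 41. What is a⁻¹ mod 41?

5

Extended Euclidean algorithm:
41 = 1×33 + 8
33 = 4×8 + 1
8 = 8×1 + 0
gcd = 1, so the inverse exists. Back-substitute:
1 = 33 − 4·8
1 = −4·41 + 5·33
So 33·5 ≡ 1 (mod 41).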